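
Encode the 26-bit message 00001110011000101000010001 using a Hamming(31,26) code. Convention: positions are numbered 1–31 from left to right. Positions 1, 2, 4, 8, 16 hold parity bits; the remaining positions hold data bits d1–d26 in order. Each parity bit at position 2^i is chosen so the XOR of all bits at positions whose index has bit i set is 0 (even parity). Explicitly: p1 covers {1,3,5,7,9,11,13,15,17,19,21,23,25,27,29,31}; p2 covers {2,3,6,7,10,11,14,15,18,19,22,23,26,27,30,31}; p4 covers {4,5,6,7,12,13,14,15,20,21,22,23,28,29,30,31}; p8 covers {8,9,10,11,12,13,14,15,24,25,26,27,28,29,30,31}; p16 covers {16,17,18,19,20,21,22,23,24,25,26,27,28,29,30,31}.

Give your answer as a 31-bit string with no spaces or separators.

1101000111100110000101000010001

Place data at non-parity positions: p1 p2 0 p4 0 0 0 p8 1 1 1 0 0 1 1 p16 0 0 0 1 0 1 0 0 0 0 1 0 0 0 1
p1 (pos 1,3,5,7,9,11,13,15,17,19,21,23,25,27,29,31): XOR of data positions = 0⊕0⊕0⊕1⊕1⊕0⊕1⊕0⊕0⊕0⊕0⊕0⊕1⊕0⊕1 = 1
p2 (pos 2,3,6,7,10,11,14,15,18,19,22,23,26,27,30,31): XOR of data positions = 0⊕0⊕0⊕1⊕1⊕1⊕1⊕0⊕0⊕1⊕0⊕0⊕1⊕0⊕1 = 1
p4 (pos 4,5,6,7,12,13,14,15,20,21,22,23,28,29,30,31): XOR of data positions = 0⊕0⊕0⊕0⊕0⊕1⊕1⊕1⊕0⊕1⊕0⊕0⊕0⊕0⊕1 = 1
p8 (pos 8,9,10,11,12,13,14,15,24,25,26,27,28,29,30,31): XOR of data positions = 1⊕1⊕1⊕0⊕0⊕1⊕1⊕0⊕0⊕0⊕1⊕0⊕0⊕0⊕1 = 1
p16 (pos 16,17,18,19,20,21,22,23,24,25,26,27,28,29,30,31): XOR of data positions = 0⊕0⊕0⊕1⊕0⊕1⊕0⊕0⊕0⊕0⊕1⊕0⊕0⊕0⊕1 = 0
Codeword: 1101000111100110000101000010001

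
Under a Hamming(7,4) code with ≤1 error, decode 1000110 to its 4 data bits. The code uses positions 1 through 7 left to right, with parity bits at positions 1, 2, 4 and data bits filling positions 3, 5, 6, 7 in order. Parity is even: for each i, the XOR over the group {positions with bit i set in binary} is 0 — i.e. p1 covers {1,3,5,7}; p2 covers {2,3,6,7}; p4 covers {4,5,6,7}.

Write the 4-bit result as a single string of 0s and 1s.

0110

s1 (pos 1,3,5,7): 1⊕0⊕1⊕0 = 0
s2 (pos 2,3,6,7): 0⊕0⊕1⊕0 = 1
s4 (pos 4,5,6,7): 0⊕1⊕1⊕0 = 0
Syndrome s4…s1 = 010 → error at position 2.
Flip position 2: 1000110 → 1100110
Read data bits from positions 3,5,6,7: 0110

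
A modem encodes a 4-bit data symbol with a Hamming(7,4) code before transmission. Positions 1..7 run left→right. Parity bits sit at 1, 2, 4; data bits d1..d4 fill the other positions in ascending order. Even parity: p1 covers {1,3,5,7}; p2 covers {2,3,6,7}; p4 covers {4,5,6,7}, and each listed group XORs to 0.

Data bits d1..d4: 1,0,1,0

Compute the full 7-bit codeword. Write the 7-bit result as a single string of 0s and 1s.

1011010

Place data at non-parity positions: p1 p2 1 p4 0 1 0
p1 (pos 1,3,5,7): XOR of data positions = 1⊕0⊕0 = 1
p2 (pos 2,3,6,7): XOR of data positions = 1⊕1⊕0 = 0
p4 (pos 4,5,6,7): XOR of data positions = 0⊕1⊕0 = 1
Codeword: 1011010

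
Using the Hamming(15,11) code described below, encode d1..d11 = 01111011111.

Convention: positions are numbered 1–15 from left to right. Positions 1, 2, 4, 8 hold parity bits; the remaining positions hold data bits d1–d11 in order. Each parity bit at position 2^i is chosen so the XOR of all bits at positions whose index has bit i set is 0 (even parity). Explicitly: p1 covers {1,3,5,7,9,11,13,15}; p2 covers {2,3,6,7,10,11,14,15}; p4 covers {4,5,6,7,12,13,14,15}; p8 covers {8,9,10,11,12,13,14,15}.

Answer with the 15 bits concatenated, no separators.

010111101011111

Place data at non-parity positions: p1 p2 0 p4 1 1 1 p8 1 0 1 1 1 1 1
p1 (pos 1,3,5,7,9,11,13,15): XOR of data positions = 0⊕1⊕1⊕1⊕1⊕1⊕1 = 0
p2 (pos 2,3,6,7,10,11,14,15): XOR of data positions = 0⊕1⊕1⊕0⊕1⊕1⊕1 = 1
p4 (pos 4,5,6,7,12,13,14,15): XOR of data positions = 1⊕1⊕1⊕1⊕1⊕1⊕1 = 1
p8 (pos 8,9,10,11,12,13,14,15): XOR of data positions = 1⊕0⊕1⊕1⊕1⊕1⊕1 = 0
Codeword: 010111101011111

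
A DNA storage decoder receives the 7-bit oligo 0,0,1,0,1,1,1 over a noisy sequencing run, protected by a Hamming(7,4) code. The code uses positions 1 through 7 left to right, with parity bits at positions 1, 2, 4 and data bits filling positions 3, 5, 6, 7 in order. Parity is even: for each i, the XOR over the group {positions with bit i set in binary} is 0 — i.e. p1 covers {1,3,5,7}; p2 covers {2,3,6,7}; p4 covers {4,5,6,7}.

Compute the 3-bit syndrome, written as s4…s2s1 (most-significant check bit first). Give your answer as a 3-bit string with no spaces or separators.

s1 (pos 1,3,5,7): 0⊕1⊕1⊕1 = 1
s2 (pos 2,3,6,7): 0⊕1⊕1⊕1 = 1
s4 (pos 4,5,6,7): 0⊕1⊕1⊕1 = 1
Syndrome s4…s1 = 111 → error at position 7.

111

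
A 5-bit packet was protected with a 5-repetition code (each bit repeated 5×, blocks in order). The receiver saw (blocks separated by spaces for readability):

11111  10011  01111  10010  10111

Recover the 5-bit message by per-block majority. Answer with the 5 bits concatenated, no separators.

Block 1 (11111): 5 ones → 1
Block 2 (10011): 3 ones → 1
Block 3 (01111): 4 ones → 1
Block 4 (10010): 2 ones → 0
Block 5 (10111): 4 ones → 1

11101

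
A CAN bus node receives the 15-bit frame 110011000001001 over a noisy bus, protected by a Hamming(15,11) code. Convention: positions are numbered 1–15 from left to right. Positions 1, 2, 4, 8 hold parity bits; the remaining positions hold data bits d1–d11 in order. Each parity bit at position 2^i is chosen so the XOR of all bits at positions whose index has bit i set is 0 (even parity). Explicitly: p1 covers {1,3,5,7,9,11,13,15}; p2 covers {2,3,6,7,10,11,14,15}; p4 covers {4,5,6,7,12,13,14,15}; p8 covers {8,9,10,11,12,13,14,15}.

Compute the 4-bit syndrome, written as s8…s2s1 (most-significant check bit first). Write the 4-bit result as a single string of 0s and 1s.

0011

s1 (pos 1,3,5,7,9,11,13,15): 1⊕0⊕1⊕0⊕0⊕0⊕0⊕1 = 1
s2 (pos 2,3,6,7,10,11,14,15): 1⊕0⊕1⊕0⊕0⊕0⊕0⊕1 = 1
s4 (pos 4,5,6,7,12,13,14,15): 0⊕1⊕1⊕0⊕1⊕0⊕0⊕1 = 0
s8 (pos 8,9,10,11,12,13,14,15): 0⊕0⊕0⊕0⊕1⊕0⊕0⊕1 = 0
Syndrome s8…s1 = 0011 → error at position 3.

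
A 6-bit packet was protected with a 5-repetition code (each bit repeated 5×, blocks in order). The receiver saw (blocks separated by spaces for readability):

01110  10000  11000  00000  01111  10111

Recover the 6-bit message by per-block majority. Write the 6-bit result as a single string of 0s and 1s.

Block 1 (01110): 3 ones → 1
Block 2 (10000): 1 one → 0
Block 3 (11000): 2 ones → 0
Block 4 (00000): 0 ones → 0
Block 5 (01111): 4 ones → 1
Block 6 (10111): 4 ones → 1

100011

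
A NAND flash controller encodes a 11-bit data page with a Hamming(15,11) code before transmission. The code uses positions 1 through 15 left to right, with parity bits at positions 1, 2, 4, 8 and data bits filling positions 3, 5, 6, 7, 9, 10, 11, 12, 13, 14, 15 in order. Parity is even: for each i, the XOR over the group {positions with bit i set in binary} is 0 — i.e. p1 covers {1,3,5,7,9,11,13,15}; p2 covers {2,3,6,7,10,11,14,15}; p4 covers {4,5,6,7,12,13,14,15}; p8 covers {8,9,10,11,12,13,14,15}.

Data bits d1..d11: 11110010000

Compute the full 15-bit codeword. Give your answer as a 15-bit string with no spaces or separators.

001111110010000

Place data at non-parity positions: p1 p2 1 p4 1 1 1 p8 0 0 1 0 0 0 0
p1 (pos 1,3,5,7,9,11,13,15): XOR of data positions = 1⊕1⊕1⊕0⊕1⊕0⊕0 = 0
p2 (pos 2,3,6,7,10,11,14,15): XOR of data positions = 1⊕1⊕1⊕0⊕1⊕0⊕0 = 0
p4 (pos 4,5,6,7,12,13,14,15): XOR of data positions = 1⊕1⊕1⊕0⊕0⊕0⊕0 = 1
p8 (pos 8,9,10,11,12,13,14,15): XOR of data positions = 0⊕0⊕1⊕0⊕0⊕0⊕0 = 1
Codeword: 001111110010000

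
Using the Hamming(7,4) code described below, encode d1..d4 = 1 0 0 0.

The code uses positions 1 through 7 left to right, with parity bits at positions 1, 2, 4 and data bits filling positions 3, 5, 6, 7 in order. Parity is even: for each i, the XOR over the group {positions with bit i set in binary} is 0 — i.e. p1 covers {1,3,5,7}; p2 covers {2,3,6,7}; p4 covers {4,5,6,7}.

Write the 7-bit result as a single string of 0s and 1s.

Place data at non-parity positions: p1 p2 1 p4 0 0 0
p1 (pos 1,3,5,7): XOR of data positions = 1⊕0⊕0 = 1
p2 (pos 2,3,6,7): XOR of data positions = 1⊕0⊕0 = 1
p4 (pos 4,5,6,7): XOR of data positions = 0⊕0⊕0 = 0
Codeword: 1110000

1110000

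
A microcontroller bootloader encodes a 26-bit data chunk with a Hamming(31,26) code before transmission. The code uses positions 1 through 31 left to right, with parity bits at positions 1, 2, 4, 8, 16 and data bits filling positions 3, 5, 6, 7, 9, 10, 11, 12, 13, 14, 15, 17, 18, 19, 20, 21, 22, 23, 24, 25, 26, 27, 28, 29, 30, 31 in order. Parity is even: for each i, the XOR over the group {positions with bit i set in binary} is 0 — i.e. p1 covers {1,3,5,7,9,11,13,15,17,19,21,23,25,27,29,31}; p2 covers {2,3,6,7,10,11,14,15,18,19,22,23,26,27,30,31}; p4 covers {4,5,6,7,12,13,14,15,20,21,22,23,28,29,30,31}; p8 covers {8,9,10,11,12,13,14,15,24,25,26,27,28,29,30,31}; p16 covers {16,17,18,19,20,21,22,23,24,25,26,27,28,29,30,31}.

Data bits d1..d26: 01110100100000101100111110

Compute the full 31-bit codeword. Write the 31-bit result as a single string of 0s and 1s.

Place data at non-parity positions: p1 p2 0 p4 1 1 1 p8 0 1 0 0 1 0 0 p16 0 0 0 1 0 1 1 0 0 1 1 1 1 1 0
p1 (pos 1,3,5,7,9,11,13,15,17,19,21,23,25,27,29,31): XOR of data positions = 0⊕1⊕1⊕0⊕0⊕1⊕0⊕0⊕0⊕0⊕1⊕0⊕1⊕1⊕0 = 0
p2 (pos 2,3,6,7,10,11,14,15,18,19,22,23,26,27,30,31): XOR of data positions = 0⊕1⊕1⊕1⊕0⊕0⊕0⊕0⊕0⊕1⊕1⊕1⊕1⊕1⊕0 = 0
p4 (pos 4,5,6,7,12,13,14,15,20,21,22,23,28,29,30,31): XOR of data positions = 1⊕1⊕1⊕0⊕1⊕0⊕0⊕1⊕0⊕1⊕1⊕1⊕1⊕1⊕0 = 0
p8 (pos 8,9,10,11,12,13,14,15,24,25,26,27,28,29,30,31): XOR of data positions = 0⊕1⊕0⊕0⊕1⊕0⊕0⊕0⊕0⊕1⊕1⊕1⊕1⊕1⊕0 = 1
p16 (pos 16,17,18,19,20,21,22,23,24,25,26,27,28,29,30,31): XOR of data positions = 0⊕0⊕0⊕1⊕0⊕1⊕1⊕0⊕0⊕1⊕1⊕1⊕1⊕1⊕0 = 0
Codeword: 0000111101001000000101100111110

0000111101001000000101100111110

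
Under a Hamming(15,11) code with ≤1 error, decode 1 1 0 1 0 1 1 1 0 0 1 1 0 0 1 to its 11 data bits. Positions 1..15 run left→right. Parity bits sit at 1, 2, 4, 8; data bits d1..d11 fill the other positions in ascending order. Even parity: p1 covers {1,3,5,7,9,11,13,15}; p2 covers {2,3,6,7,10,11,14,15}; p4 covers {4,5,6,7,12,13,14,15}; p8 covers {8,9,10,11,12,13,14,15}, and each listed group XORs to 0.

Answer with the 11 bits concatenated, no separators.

s1 (pos 1,3,5,7,9,11,13,15): 1⊕0⊕0⊕1⊕0⊕1⊕0⊕1 = 0
s2 (pos 2,3,6,7,10,11,14,15): 1⊕0⊕1⊕1⊕0⊕1⊕0⊕1 = 1
s4 (pos 4,5,6,7,12,13,14,15): 1⊕0⊕1⊕1⊕1⊕0⊕0⊕1 = 1
s8 (pos 8,9,10,11,12,13,14,15): 1⊕0⊕0⊕1⊕1⊕0⊕0⊕1 = 0
Syndrome s8…s1 = 0110 → error at position 6.
Flip position 6: 110101110011001 → 110100110011001
Read data bits from positions 3,5,6,7,9,10,11,12,13,14,15: 00010011001

00010011001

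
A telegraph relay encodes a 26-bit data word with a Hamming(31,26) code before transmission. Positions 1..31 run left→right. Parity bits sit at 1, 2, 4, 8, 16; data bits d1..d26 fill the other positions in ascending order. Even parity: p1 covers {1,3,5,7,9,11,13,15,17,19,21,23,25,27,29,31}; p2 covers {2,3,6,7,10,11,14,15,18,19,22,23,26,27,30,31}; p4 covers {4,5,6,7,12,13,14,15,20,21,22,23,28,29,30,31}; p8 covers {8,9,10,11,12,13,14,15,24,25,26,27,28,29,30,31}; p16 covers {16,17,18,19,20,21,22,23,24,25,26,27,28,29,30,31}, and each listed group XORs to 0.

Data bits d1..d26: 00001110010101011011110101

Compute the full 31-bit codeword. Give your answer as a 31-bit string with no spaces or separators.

Place data at non-parity positions: p1 p2 0 p4 0 0 0 p8 1 1 1 0 0 1 0 p16 1 0 1 0 1 1 0 1 1 1 1 0 1 0 1
p1 (pos 1,3,5,7,9,11,13,15,17,19,21,23,25,27,29,31): XOR of data positions = 0⊕0⊕0⊕1⊕1⊕0⊕0⊕1⊕1⊕1⊕0⊕1⊕1⊕1⊕1 = 1
p2 (pos 2,3,6,7,10,11,14,15,18,19,22,23,26,27,30,31): XOR of data positions = 0⊕0⊕0⊕1⊕1⊕1⊕0⊕0⊕1⊕1⊕0⊕1⊕1⊕0⊕1 = 0
p4 (pos 4,5,6,7,12,13,14,15,20,21,22,23,28,29,30,31): XOR of data positions = 0⊕0⊕0⊕0⊕0⊕1⊕0⊕0⊕1⊕1⊕0⊕0⊕1⊕0⊕1 = 1
p8 (pos 8,9,10,11,12,13,14,15,24,25,26,27,28,29,30,31): XOR of data positions = 1⊕1⊕1⊕0⊕0⊕1⊕0⊕1⊕1⊕1⊕1⊕0⊕1⊕0⊕1 = 0
p16 (pos 16,17,18,19,20,21,22,23,24,25,26,27,28,29,30,31): XOR of data positions = 1⊕0⊕1⊕0⊕1⊕1⊕0⊕1⊕1⊕1⊕1⊕0⊕1⊕0⊕1 = 0
Codeword: 1001000011100100101011011110101

1001000011100100101011011110101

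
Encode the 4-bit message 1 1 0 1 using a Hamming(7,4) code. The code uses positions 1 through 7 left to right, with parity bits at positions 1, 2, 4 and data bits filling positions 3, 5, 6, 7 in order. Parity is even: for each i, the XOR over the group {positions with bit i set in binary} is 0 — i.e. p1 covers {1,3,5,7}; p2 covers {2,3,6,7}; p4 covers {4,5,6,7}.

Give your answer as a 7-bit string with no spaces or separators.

1010101

Place data at non-parity positions: p1 p2 1 p4 1 0 1
p1 (pos 1,3,5,7): XOR of data positions = 1⊕1⊕1 = 1
p2 (pos 2,3,6,7): XOR of data positions = 1⊕0⊕1 = 0
p4 (pos 4,5,6,7): XOR of data positions = 1⊕0⊕1 = 0
Codeword: 1010101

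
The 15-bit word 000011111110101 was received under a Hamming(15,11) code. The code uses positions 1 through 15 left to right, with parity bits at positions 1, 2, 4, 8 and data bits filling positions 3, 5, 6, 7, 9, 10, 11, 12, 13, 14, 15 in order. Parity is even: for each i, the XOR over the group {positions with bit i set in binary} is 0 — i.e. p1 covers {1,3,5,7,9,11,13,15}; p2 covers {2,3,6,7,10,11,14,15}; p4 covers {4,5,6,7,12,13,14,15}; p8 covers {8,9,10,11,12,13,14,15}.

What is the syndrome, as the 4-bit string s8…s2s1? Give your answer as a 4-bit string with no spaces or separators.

0110

s1 (pos 1,3,5,7,9,11,13,15): 0⊕0⊕1⊕1⊕1⊕1⊕1⊕1 = 0
s2 (pos 2,3,6,7,10,11,14,15): 0⊕0⊕1⊕1⊕1⊕1⊕0⊕1 = 1
s4 (pos 4,5,6,7,12,13,14,15): 0⊕1⊕1⊕1⊕0⊕1⊕0⊕1 = 1
s8 (pos 8,9,10,11,12,13,14,15): 1⊕1⊕1⊕1⊕0⊕1⊕0⊕1 = 0
Syndrome s8…s1 = 0110 → error at position 6.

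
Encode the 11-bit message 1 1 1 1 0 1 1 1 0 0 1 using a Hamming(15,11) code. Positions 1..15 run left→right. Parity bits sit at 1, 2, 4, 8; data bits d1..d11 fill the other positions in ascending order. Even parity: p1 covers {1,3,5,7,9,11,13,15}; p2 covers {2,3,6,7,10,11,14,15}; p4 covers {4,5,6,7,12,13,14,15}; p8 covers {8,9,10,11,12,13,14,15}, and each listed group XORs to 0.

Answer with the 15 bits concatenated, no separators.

101111100111001

Place data at non-parity positions: p1 p2 1 p4 1 1 1 p8 0 1 1 1 0 0 1
p1 (pos 1,3,5,7,9,11,13,15): XOR of data positions = 1⊕1⊕1⊕0⊕1⊕0⊕1 = 1
p2 (pos 2,3,6,7,10,11,14,15): XOR of data positions = 1⊕1⊕1⊕1⊕1⊕0⊕1 = 0
p4 (pos 4,5,6,7,12,13,14,15): XOR of data positions = 1⊕1⊕1⊕1⊕0⊕0⊕1 = 1
p8 (pos 8,9,10,11,12,13,14,15): XOR of data positions = 0⊕1⊕1⊕1⊕0⊕0⊕1 = 0
Codeword: 101111100111001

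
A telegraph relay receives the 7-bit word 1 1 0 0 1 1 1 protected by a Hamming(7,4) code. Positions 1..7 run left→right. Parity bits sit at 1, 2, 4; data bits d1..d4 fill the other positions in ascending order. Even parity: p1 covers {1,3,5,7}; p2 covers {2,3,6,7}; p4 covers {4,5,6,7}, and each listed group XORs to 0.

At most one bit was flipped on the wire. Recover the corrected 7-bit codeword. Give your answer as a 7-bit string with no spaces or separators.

1100110

s1 (pos 1,3,5,7): 1⊕0⊕1⊕1 = 1
s2 (pos 2,3,6,7): 1⊕0⊕1⊕1 = 1
s4 (pos 4,5,6,7): 0⊕1⊕1⊕1 = 1
Syndrome s4…s1 = 111 → error at position 7.
Flip position 7: 1100111 → 1100110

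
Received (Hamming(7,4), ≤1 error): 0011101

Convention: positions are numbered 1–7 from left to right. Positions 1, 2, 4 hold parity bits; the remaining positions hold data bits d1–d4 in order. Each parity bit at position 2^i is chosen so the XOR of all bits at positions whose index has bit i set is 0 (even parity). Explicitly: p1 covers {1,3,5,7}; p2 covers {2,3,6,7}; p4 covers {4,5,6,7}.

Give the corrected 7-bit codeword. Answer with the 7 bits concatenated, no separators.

s1 (pos 1,3,5,7): 0⊕1⊕1⊕1 = 1
s2 (pos 2,3,6,7): 0⊕1⊕0⊕1 = 0
s4 (pos 4,5,6,7): 1⊕1⊕0⊕1 = 1
Syndrome s4…s1 = 101 → error at position 5.
Flip position 5: 0011101 → 0011001

0011001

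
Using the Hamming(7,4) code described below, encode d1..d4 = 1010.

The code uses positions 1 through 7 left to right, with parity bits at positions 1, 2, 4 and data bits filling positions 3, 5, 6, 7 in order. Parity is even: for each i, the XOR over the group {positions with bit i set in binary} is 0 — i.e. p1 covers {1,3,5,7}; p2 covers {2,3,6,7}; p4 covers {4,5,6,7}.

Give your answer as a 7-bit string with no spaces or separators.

1011010

Place data at non-parity positions: p1 p2 1 p4 0 1 0
p1 (pos 1,3,5,7): XOR of data positions = 1⊕0⊕0 = 1
p2 (pos 2,3,6,7): XOR of data positions = 1⊕1⊕0 = 0
p4 (pos 4,5,6,7): XOR of data positions = 0⊕1⊕0 = 1
Codeword: 1011010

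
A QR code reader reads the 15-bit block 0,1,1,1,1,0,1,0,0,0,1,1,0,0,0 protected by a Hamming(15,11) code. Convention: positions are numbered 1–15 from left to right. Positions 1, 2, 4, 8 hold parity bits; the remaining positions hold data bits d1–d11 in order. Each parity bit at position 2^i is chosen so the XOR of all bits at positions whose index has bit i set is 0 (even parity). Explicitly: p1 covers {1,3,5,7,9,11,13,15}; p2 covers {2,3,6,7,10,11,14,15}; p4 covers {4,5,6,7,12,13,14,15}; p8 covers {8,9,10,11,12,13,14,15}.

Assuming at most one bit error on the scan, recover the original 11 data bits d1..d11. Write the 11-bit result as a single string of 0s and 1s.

11010011000

s1 (pos 1,3,5,7,9,11,13,15): 0⊕1⊕1⊕1⊕0⊕1⊕0⊕0 = 0
s2 (pos 2,3,6,7,10,11,14,15): 1⊕1⊕0⊕1⊕0⊕1⊕0⊕0 = 0
s4 (pos 4,5,6,7,12,13,14,15): 1⊕1⊕0⊕1⊕1⊕0⊕0⊕0 = 0
s8 (pos 8,9,10,11,12,13,14,15): 0⊕0⊕0⊕1⊕1⊕0⊕0⊕0 = 0
Syndrome s8…s1 = 0000 → no error.
Read data bits from positions 3,5,6,7,9,10,11,12,13,14,15: 11010011000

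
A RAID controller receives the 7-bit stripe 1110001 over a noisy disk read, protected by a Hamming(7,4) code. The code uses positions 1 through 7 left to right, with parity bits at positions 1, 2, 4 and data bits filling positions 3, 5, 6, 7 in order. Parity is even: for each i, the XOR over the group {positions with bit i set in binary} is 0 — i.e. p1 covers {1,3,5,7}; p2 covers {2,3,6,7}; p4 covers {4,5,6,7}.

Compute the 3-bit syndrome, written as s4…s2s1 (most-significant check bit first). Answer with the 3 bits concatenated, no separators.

s1 (pos 1,3,5,7): 1⊕1⊕0⊕1 = 1
s2 (pos 2,3,6,7): 1⊕1⊕0⊕1 = 1
s4 (pos 4,5,6,7): 0⊕0⊕0⊕1 = 1
Syndrome s4…s1 = 111 → error at position 7.

111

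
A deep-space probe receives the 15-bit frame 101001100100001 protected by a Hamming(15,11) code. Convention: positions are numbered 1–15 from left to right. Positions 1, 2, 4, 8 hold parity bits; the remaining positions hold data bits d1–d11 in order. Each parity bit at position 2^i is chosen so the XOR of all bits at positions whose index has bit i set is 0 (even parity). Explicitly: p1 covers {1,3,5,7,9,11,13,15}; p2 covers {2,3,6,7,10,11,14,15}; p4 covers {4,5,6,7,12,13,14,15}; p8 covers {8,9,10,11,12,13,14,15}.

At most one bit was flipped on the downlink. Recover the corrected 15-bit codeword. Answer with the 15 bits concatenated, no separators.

s1 (pos 1,3,5,7,9,11,13,15): 1⊕1⊕0⊕1⊕0⊕0⊕0⊕1 = 0
s2 (pos 2,3,6,7,10,11,14,15): 0⊕1⊕1⊕1⊕1⊕0⊕0⊕1 = 1
s4 (pos 4,5,6,7,12,13,14,15): 0⊕0⊕1⊕1⊕0⊕0⊕0⊕1 = 1
s8 (pos 8,9,10,11,12,13,14,15): 0⊕0⊕1⊕0⊕0⊕0⊕0⊕1 = 0
Syndrome s8…s1 = 0110 → error at position 6.
Flip position 6: 101001100100001 → 101000100100001

101000100100001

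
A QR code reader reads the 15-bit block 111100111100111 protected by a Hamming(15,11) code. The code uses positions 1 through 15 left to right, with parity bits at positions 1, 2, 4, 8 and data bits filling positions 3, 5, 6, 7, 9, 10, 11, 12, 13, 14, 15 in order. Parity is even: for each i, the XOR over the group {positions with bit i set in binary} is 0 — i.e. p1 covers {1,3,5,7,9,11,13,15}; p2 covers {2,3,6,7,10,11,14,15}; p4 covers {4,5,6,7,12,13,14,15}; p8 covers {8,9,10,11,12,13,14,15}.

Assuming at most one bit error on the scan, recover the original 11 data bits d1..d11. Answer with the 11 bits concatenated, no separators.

10011100111

s1 (pos 1,3,5,7,9,11,13,15): 1⊕1⊕0⊕1⊕1⊕0⊕1⊕1 = 0
s2 (pos 2,3,6,7,10,11,14,15): 1⊕1⊕0⊕1⊕1⊕0⊕1⊕1 = 0
s4 (pos 4,5,6,7,12,13,14,15): 1⊕0⊕0⊕1⊕0⊕1⊕1⊕1 = 1
s8 (pos 8,9,10,11,12,13,14,15): 1⊕1⊕1⊕0⊕0⊕1⊕1⊕1 = 0
Syndrome s8…s1 = 0100 → error at position 4.
Flip position 4: 111100111100111 → 111000111100111
Read data bits from positions 3,5,6,7,9,10,11,12,13,14,15: 10011100111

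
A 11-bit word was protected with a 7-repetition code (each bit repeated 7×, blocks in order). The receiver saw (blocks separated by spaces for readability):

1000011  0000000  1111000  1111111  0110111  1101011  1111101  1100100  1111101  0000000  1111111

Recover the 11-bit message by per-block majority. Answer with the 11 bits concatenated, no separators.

00111110101

Block 1 (1000011): 3 ones → 0
Block 2 (0000000): 0 ones → 0
Block 3 (1111000): 4 ones → 1
Block 4 (1111111): 7 ones → 1
Block 5 (0110111): 5 ones → 1
Block 6 (1101011): 5 ones → 1
Block 7 (1111101): 6 ones → 1
Block 8 (1100100): 3 ones → 0
Block 9 (1111101): 6 ones → 1
Block 10 (0000000): 0 ones → 0
Block 11 (1111111): 7 ones → 1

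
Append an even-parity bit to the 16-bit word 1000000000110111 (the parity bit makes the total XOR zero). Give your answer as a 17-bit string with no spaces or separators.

10000000001101110

XOR of the 16 data bits: 1⊕0⊕0⊕0⊕0⊕0⊕0⊕0⊕0⊕0⊕1⊕1⊕0⊕1⊕1⊕1 = 0
Parity bit = 0 (so all 17 bits XOR to 0).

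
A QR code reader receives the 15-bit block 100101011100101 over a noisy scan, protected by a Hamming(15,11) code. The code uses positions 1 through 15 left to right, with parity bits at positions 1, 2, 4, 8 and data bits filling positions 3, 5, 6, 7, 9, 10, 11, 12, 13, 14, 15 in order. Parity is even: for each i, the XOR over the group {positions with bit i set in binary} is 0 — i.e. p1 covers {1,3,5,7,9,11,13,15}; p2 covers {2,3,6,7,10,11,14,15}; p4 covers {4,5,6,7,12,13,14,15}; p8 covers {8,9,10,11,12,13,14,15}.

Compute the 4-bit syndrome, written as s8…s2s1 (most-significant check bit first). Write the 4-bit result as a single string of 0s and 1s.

1010

s1 (pos 1,3,5,7,9,11,13,15): 1⊕0⊕0⊕0⊕1⊕0⊕1⊕1 = 0
s2 (pos 2,3,6,7,10,11,14,15): 0⊕0⊕1⊕0⊕1⊕0⊕0⊕1 = 1
s4 (pos 4,5,6,7,12,13,14,15): 1⊕0⊕1⊕0⊕0⊕1⊕0⊕1 = 0
s8 (pos 8,9,10,11,12,13,14,15): 1⊕1⊕1⊕0⊕0⊕1⊕0⊕1 = 1
Syndrome s8…s1 = 1010 → error at position 10.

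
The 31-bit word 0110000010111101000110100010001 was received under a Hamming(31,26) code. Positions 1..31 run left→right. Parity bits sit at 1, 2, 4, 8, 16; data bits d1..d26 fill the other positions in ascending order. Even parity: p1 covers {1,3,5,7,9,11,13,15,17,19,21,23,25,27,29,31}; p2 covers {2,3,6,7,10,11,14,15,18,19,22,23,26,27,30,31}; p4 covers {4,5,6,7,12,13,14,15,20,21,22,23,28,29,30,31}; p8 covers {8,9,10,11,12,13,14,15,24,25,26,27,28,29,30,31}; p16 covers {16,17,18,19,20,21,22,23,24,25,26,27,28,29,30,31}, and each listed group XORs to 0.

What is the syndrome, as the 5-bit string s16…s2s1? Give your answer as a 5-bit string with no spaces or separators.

s1 (pos 1,3,5,7,9,11,13,15,17,19,21,23,25,27,29,31): 0⊕1⊕0⊕0⊕1⊕1⊕1⊕0⊕0⊕0⊕1⊕1⊕0⊕1⊕0⊕1 = 0
s2 (pos 2,3,6,7,10,11,14,15,18,19,22,23,26,27,30,31): 1⊕1⊕0⊕0⊕0⊕1⊕1⊕0⊕0⊕0⊕0⊕1⊕0⊕1⊕0⊕1 = 1
s4 (pos 4,5,6,7,12,13,14,15,20,21,22,23,28,29,30,31): 0⊕0⊕0⊕0⊕1⊕1⊕1⊕0⊕1⊕1⊕0⊕1⊕0⊕0⊕0⊕1 = 1
s8 (pos 8,9,10,11,12,13,14,15,24,25,26,27,28,29,30,31): 0⊕1⊕0⊕1⊕1⊕1⊕1⊕0⊕0⊕0⊕0⊕1⊕0⊕0⊕0⊕1 = 1
s16 (pos 16,17,18,19,20,21,22,23,24,25,26,27,28,29,30,31): 1⊕0⊕0⊕0⊕1⊕1⊕0⊕1⊕0⊕0⊕0⊕1⊕0⊕0⊕0⊕1 = 0
Syndrome s16…s1 = 01110 → error at position 14.

01110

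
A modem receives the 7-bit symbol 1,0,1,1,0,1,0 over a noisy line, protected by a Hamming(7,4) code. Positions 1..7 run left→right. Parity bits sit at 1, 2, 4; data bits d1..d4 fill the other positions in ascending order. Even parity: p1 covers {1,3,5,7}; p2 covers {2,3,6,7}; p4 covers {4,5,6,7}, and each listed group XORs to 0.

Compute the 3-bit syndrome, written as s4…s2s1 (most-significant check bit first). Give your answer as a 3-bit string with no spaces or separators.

000

s1 (pos 1,3,5,7): 1⊕1⊕0⊕0 = 0
s2 (pos 2,3,6,7): 0⊕1⊕1⊕0 = 0
s4 (pos 4,5,6,7): 1⊕0⊕1⊕0 = 0
Syndrome s4…s1 = 000 → no error.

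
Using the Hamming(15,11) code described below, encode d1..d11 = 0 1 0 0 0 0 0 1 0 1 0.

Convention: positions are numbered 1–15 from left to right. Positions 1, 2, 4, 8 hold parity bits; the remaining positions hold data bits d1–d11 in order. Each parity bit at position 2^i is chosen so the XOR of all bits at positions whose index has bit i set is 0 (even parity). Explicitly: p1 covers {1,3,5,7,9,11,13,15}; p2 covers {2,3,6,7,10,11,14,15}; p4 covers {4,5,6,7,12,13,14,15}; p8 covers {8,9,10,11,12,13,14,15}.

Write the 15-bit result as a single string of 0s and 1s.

110110000001010

Place data at non-parity positions: p1 p2 0 p4 1 0 0 p8 0 0 0 1 0 1 0
p1 (pos 1,3,5,7,9,11,13,15): XOR of data positions = 0⊕1⊕0⊕0⊕0⊕0⊕0 = 1
p2 (pos 2,3,6,7,10,11,14,15): XOR of data positions = 0⊕0⊕0⊕0⊕0⊕1⊕0 = 1
p4 (pos 4,5,6,7,12,13,14,15): XOR of data positions = 1⊕0⊕0⊕1⊕0⊕1⊕0 = 1
p8 (pos 8,9,10,11,12,13,14,15): XOR of data positions = 0⊕0⊕0⊕1⊕0⊕1⊕0 = 0
Codeword: 110110000001010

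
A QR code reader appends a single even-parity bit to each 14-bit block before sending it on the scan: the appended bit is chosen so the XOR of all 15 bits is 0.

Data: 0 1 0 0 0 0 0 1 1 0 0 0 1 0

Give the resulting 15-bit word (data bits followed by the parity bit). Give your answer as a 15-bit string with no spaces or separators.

XOR of the 14 data bits: 0⊕1⊕0⊕0⊕0⊕0⊕0⊕1⊕1⊕0⊕0⊕0⊕1⊕0 = 0
Parity bit = 0 (so all 15 bits XOR to 0).

010000011000100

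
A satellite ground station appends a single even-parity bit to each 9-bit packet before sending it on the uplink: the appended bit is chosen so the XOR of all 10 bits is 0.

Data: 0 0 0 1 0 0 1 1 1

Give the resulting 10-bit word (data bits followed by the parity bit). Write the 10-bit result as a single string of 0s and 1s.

0001001110

XOR of the 9 data bits: 0⊕0⊕0⊕1⊕0⊕0⊕1⊕1⊕1 = 0
Parity bit = 0 (so all 10 bits XOR to 0).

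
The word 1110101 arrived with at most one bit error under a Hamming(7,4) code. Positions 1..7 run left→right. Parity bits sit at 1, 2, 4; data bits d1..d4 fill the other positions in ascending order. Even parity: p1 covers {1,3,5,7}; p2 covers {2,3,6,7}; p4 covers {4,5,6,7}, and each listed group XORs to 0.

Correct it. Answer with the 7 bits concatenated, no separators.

1010101

s1 (pos 1,3,5,7): 1⊕1⊕1⊕1 = 0
s2 (pos 2,3,6,7): 1⊕1⊕0⊕1 = 1
s4 (pos 4,5,6,7): 0⊕1⊕0⊕1 = 0
Syndrome s4…s1 = 010 → error at position 2.
Flip position 2: 1110101 → 1010101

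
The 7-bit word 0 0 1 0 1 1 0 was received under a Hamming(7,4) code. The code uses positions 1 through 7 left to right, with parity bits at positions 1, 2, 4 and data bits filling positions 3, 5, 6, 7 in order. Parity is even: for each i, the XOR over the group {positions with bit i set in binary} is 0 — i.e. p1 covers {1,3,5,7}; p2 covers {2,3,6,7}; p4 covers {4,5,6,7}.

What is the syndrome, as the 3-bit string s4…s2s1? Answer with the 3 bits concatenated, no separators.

s1 (pos 1,3,5,7): 0⊕1⊕1⊕0 = 0
s2 (pos 2,3,6,7): 0⊕1⊕1⊕0 = 0
s4 (pos 4,5,6,7): 0⊕1⊕1⊕0 = 0
Syndrome s4…s1 = 000 → no error.

000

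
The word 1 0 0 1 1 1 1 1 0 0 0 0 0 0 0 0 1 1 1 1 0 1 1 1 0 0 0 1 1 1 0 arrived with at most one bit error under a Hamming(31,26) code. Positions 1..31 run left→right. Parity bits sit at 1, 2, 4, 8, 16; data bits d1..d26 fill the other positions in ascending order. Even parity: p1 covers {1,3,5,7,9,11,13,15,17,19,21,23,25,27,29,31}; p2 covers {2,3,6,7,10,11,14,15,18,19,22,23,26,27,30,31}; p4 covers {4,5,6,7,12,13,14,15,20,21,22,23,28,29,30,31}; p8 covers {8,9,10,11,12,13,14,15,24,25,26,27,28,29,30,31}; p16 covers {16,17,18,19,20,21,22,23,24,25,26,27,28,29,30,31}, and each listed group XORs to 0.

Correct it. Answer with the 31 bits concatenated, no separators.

1001111100100000111101110001110

s1 (pos 1,3,5,7,9,11,13,15,17,19,21,23,25,27,29,31): 1⊕0⊕1⊕1⊕0⊕0⊕0⊕0⊕1⊕1⊕0⊕1⊕0⊕0⊕1⊕0 = 1
s2 (pos 2,3,6,7,10,11,14,15,18,19,22,23,26,27,30,31): 0⊕0⊕1⊕1⊕0⊕0⊕0⊕0⊕1⊕1⊕1⊕1⊕0⊕0⊕1⊕0 = 1
s4 (pos 4,5,6,7,12,13,14,15,20,21,22,23,28,29,30,31): 1⊕1⊕1⊕1⊕0⊕0⊕0⊕0⊕1⊕0⊕1⊕1⊕1⊕1⊕1⊕0 = 0
s8 (pos 8,9,10,11,12,13,14,15,24,25,26,27,28,29,30,31): 1⊕0⊕0⊕0⊕0⊕0⊕0⊕0⊕1⊕0⊕0⊕0⊕1⊕1⊕1⊕0 = 1
s16 (pos 16,17,18,19,20,21,22,23,24,25,26,27,28,29,30,31): 0⊕1⊕1⊕1⊕1⊕0⊕1⊕1⊕1⊕0⊕0⊕0⊕1⊕1⊕1⊕0 = 0
Syndrome s16…s1 = 01011 → error at position 11.
Flip position 11: 1001111100000000111101110001110 → 1001111100100000111101110001110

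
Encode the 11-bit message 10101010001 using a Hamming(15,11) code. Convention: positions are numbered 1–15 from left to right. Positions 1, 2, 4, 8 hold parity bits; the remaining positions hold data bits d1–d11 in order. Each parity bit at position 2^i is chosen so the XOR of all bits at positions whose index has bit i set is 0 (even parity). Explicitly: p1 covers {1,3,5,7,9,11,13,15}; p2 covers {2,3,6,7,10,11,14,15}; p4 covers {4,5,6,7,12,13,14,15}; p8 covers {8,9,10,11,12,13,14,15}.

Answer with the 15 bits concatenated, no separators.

Place data at non-parity positions: p1 p2 1 p4 0 1 0 p8 1 0 1 0 0 0 1
p1 (pos 1,3,5,7,9,11,13,15): XOR of data positions = 1⊕0⊕0⊕1⊕1⊕0⊕1 = 0
p2 (pos 2,3,6,7,10,11,14,15): XOR of data positions = 1⊕1⊕0⊕0⊕1⊕0⊕1 = 0
p4 (pos 4,5,6,7,12,13,14,15): XOR of data positions = 0⊕1⊕0⊕0⊕0⊕0⊕1 = 0
p8 (pos 8,9,10,11,12,13,14,15): XOR of data positions = 1⊕0⊕1⊕0⊕0⊕0⊕1 = 1
Codeword: 001001011010001

001001011010001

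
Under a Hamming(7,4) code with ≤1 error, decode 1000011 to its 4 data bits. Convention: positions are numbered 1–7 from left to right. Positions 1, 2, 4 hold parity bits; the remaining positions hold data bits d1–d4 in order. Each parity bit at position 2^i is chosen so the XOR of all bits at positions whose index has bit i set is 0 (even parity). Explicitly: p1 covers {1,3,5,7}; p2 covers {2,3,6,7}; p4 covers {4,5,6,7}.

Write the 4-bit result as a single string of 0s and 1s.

s1 (pos 1,3,5,7): 1⊕0⊕0⊕1 = 0
s2 (pos 2,3,6,7): 0⊕0⊕1⊕1 = 0
s4 (pos 4,5,6,7): 0⊕0⊕1⊕1 = 0
Syndrome s4…s1 = 000 → no error.
Read data bits from positions 3,5,6,7: 0011

0011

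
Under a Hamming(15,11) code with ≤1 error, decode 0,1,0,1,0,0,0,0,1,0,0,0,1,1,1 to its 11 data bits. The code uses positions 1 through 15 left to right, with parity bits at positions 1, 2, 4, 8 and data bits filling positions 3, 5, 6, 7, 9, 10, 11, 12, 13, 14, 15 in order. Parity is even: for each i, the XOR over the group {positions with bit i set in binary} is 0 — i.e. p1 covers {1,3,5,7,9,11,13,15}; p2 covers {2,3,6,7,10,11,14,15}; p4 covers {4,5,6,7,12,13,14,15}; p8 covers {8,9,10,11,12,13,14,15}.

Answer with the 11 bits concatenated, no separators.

10001000111

s1 (pos 1,3,5,7,9,11,13,15): 0⊕0⊕0⊕0⊕1⊕0⊕1⊕1 = 1
s2 (pos 2,3,6,7,10,11,14,15): 1⊕0⊕0⊕0⊕0⊕0⊕1⊕1 = 1
s4 (pos 4,5,6,7,12,13,14,15): 1⊕0⊕0⊕0⊕0⊕1⊕1⊕1 = 0
s8 (pos 8,9,10,11,12,13,14,15): 0⊕1⊕0⊕0⊕0⊕1⊕1⊕1 = 0
Syndrome s8…s1 = 0011 → error at position 3.
Flip position 3: 010100001000111 → 011100001000111
Read data bits from positions 3,5,6,7,9,10,11,12,13,14,15: 10001000111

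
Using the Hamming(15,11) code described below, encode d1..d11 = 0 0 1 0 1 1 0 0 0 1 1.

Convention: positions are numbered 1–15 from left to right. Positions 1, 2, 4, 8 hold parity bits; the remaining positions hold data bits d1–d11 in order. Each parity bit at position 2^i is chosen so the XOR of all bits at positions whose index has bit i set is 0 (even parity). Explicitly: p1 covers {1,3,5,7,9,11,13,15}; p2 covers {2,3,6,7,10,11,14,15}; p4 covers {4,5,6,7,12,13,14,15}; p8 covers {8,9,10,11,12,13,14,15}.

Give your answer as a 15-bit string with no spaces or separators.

Place data at non-parity positions: p1 p2 0 p4 0 1 0 p8 1 1 0 0 0 1 1
p1 (pos 1,3,5,7,9,11,13,15): XOR of data positions = 0⊕0⊕0⊕1⊕0⊕0⊕1 = 0
p2 (pos 2,3,6,7,10,11,14,15): XOR of data positions = 0⊕1⊕0⊕1⊕0⊕1⊕1 = 0
p4 (pos 4,5,6,7,12,13,14,15): XOR of data positions = 0⊕1⊕0⊕0⊕0⊕1⊕1 = 1
p8 (pos 8,9,10,11,12,13,14,15): XOR of data positions = 1⊕1⊕0⊕0⊕0⊕1⊕1 = 0
Codeword: 000101001100011

000101001100011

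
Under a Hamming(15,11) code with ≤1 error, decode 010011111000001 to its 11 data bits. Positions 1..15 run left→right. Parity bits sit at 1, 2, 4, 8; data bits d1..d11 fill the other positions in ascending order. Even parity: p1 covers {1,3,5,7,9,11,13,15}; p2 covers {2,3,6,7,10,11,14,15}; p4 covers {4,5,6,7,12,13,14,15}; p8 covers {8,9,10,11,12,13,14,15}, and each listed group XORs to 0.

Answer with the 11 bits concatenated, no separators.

s1 (pos 1,3,5,7,9,11,13,15): 0⊕0⊕1⊕1⊕1⊕0⊕0⊕1 = 0
s2 (pos 2,3,6,7,10,11,14,15): 1⊕0⊕1⊕1⊕0⊕0⊕0⊕1 = 0
s4 (pos 4,5,6,7,12,13,14,15): 0⊕1⊕1⊕1⊕0⊕0⊕0⊕1 = 0
s8 (pos 8,9,10,11,12,13,14,15): 1⊕1⊕0⊕0⊕0⊕0⊕0⊕1 = 1
Syndrome s8…s1 = 1000 → error at position 8.
Flip position 8: 010011111000001 → 010011101000001
Read data bits from positions 3,5,6,7,9,10,11,12,13,14,15: 01111000001

01111000001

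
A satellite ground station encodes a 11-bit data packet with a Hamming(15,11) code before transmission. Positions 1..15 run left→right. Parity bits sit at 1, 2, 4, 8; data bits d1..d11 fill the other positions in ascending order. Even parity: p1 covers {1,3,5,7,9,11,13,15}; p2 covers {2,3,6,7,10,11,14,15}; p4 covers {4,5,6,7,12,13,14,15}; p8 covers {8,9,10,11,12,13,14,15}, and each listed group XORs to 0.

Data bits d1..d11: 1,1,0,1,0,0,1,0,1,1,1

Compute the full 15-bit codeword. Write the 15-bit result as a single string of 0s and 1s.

011110100010111

Place data at non-parity positions: p1 p2 1 p4 1 0 1 p8 0 0 1 0 1 1 1
p1 (pos 1,3,5,7,9,11,13,15): XOR of data positions = 1⊕1⊕1⊕0⊕1⊕1⊕1 = 0
p2 (pos 2,3,6,7,10,11,14,15): XOR of data positions = 1⊕0⊕1⊕0⊕1⊕1⊕1 = 1
p4 (pos 4,5,6,7,12,13,14,15): XOR of data positions = 1⊕0⊕1⊕0⊕1⊕1⊕1 = 1
p8 (pos 8,9,10,11,12,13,14,15): XOR of data positions = 0⊕0⊕1⊕0⊕1⊕1⊕1 = 0
Codeword: 011110100010111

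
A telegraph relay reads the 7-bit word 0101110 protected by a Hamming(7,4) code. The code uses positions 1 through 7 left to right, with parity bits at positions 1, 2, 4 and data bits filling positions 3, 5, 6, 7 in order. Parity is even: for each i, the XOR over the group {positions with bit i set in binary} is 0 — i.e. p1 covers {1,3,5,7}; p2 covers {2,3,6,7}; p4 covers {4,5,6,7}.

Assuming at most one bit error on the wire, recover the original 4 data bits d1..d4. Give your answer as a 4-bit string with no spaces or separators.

s1 (pos 1,3,5,7): 0⊕0⊕1⊕0 = 1
s2 (pos 2,3,6,7): 1⊕0⊕1⊕0 = 0
s4 (pos 4,5,6,7): 1⊕1⊕1⊕0 = 1
Syndrome s4…s1 = 101 → error at position 5.
Flip position 5: 0101110 → 0101010
Read data bits from positions 3,5,6,7: 0010

0010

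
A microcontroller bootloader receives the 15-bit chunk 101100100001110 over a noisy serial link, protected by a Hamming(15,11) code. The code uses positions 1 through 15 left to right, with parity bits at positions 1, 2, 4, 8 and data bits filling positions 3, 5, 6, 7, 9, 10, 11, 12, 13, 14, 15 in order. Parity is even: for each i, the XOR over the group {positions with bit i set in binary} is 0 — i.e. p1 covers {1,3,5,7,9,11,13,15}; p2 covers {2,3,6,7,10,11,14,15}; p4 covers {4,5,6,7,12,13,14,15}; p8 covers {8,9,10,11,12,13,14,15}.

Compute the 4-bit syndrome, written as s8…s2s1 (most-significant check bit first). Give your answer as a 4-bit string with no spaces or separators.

s1 (pos 1,3,5,7,9,11,13,15): 1⊕1⊕0⊕1⊕0⊕0⊕1⊕0 = 0
s2 (pos 2,3,6,7,10,11,14,15): 0⊕1⊕0⊕1⊕0⊕0⊕1⊕0 = 1
s4 (pos 4,5,6,7,12,13,14,15): 1⊕0⊕0⊕1⊕1⊕1⊕1⊕0 = 1
s8 (pos 8,9,10,11,12,13,14,15): 0⊕0⊕0⊕0⊕1⊕1⊕1⊕0 = 1
Syndrome s8…s1 = 1110 → error at position 14.

1110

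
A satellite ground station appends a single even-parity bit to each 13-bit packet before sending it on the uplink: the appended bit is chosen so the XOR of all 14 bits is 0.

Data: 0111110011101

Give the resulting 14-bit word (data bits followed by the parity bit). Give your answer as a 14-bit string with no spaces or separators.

XOR of the 13 data bits: 0⊕1⊕1⊕1⊕1⊕1⊕0⊕0⊕1⊕1⊕1⊕0⊕1 = 1
Parity bit = 1 (so all 14 bits XOR to 0).

01111100111011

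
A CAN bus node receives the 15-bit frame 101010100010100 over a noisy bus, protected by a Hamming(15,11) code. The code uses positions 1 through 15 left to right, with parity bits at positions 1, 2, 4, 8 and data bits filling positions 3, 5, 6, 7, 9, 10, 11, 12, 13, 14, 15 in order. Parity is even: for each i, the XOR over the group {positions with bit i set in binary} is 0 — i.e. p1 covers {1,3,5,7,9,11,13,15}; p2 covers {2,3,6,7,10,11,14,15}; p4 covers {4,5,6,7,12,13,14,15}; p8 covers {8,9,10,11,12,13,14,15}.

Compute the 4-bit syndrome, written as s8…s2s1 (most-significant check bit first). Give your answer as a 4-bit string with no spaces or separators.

0110

s1 (pos 1,3,5,7,9,11,13,15): 1⊕1⊕1⊕1⊕0⊕1⊕1⊕0 = 0
s2 (pos 2,3,6,7,10,11,14,15): 0⊕1⊕0⊕1⊕0⊕1⊕0⊕0 = 1
s4 (pos 4,5,6,7,12,13,14,15): 0⊕1⊕0⊕1⊕0⊕1⊕0⊕0 = 1
s8 (pos 8,9,10,11,12,13,14,15): 0⊕0⊕0⊕1⊕0⊕1⊕0⊕0 = 0
Syndrome s8…s1 = 0110 → error at position 6.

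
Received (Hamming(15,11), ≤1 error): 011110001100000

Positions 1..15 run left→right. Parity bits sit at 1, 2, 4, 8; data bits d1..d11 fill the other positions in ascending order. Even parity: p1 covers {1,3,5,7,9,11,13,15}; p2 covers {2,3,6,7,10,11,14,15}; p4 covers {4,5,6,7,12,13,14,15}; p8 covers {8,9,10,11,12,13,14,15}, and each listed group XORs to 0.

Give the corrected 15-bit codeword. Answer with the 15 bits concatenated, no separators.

s1 (pos 1,3,5,7,9,11,13,15): 0⊕1⊕1⊕0⊕1⊕0⊕0⊕0 = 1
s2 (pos 2,3,6,7,10,11,14,15): 1⊕1⊕0⊕0⊕1⊕0⊕0⊕0 = 1
s4 (pos 4,5,6,7,12,13,14,15): 1⊕1⊕0⊕0⊕0⊕0⊕0⊕0 = 0
s8 (pos 8,9,10,11,12,13,14,15): 0⊕1⊕1⊕0⊕0⊕0⊕0⊕0 = 0
Syndrome s8…s1 = 0011 → error at position 3.
Flip position 3: 011110001100000 → 010110001100000

010110001100000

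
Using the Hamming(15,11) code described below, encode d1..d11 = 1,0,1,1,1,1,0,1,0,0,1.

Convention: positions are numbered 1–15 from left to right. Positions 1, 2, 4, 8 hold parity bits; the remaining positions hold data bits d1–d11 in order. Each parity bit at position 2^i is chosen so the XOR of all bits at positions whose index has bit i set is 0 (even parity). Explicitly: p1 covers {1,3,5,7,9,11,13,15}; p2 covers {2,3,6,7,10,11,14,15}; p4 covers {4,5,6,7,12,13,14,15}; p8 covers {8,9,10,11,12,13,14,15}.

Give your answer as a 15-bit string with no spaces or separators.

011001101101001

Place data at non-parity positions: p1 p2 1 p4 0 1 1 p8 1 1 0 1 0 0 1
p1 (pos 1,3,5,7,9,11,13,15): XOR of data positions = 1⊕0⊕1⊕1⊕0⊕0⊕1 = 0
p2 (pos 2,3,6,7,10,11,14,15): XOR of data positions = 1⊕1⊕1⊕1⊕0⊕0⊕1 = 1
p4 (pos 4,5,6,7,12,13,14,15): XOR of data positions = 0⊕1⊕1⊕1⊕0⊕0⊕1 = 0
p8 (pos 8,9,10,11,12,13,14,15): XOR of data positions = 1⊕1⊕0⊕1⊕0⊕0⊕1 = 0
Codeword: 011001101101001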